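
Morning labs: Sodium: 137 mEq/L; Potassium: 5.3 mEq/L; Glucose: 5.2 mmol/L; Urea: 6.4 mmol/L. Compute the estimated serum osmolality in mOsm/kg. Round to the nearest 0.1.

Calculated osmolality = 2·Na + glucose + urea
= 2·137 + 5.2 + 6.4
= 274 + 5.20 + 6.40
= 285.6 mOsm/kg

285.6 mOsm/kg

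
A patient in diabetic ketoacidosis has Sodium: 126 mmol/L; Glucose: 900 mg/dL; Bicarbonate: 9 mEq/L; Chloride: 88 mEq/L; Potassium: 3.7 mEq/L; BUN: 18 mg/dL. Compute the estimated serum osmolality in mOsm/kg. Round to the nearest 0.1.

308.4 mOsm/kg

Calculated osmolality = 2·Na + glucose/18 + BUN/2.8
= 2·126 + 900/18 + 18/2.8
= 252 + 50 + 6.43
= 308.43 mOsm/kg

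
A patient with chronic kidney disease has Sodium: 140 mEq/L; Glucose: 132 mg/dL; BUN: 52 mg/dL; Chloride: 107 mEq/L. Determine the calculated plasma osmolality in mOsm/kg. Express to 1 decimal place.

305.9 mOsm/kg

Calculated osmolality = 2·Na + glucose/18 + BUN/2.8
= 2·140 + 132/18 + 52/2.8
= 280 + 7.33 + 18.57
= 305.9 mOsm/kg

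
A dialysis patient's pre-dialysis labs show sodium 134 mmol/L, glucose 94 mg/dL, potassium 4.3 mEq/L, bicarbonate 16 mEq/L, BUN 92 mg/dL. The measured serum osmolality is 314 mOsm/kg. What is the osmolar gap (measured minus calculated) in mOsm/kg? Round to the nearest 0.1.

7.9 mOsm/kg

Calculated osmolality = 2·Na + glucose/18 + BUN/2.8
= 2·134 + 94/18 + 92/2.8
= 268 + 5.22 + 32.86
= 306.08 mOsm/kg ≈ 306.1 mOsm/kg
Osmolar gap = measured − calculated = 314 − 306.1 = 7.9 mOsm/kg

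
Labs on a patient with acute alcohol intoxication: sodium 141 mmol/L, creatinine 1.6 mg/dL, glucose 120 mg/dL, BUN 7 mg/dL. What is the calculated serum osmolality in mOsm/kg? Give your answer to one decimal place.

291.2 mOsm/kg

Calculated osmolality = 2·Na + glucose/18 + BUN/2.8
= 2·141 + 120/18 + 7/2.8
= 282 + 6.67 + 2.50
= 291.17 mOsm/kg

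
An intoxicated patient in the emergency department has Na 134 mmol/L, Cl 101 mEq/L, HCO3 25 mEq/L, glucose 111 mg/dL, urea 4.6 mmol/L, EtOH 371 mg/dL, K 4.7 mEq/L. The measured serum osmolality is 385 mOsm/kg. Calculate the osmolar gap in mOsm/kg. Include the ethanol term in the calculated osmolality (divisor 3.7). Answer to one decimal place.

6.0 mOsm/kg

Calculated osmolality = 2·Na + glucose/18 + urea + ethanol/3.7
= 2·134 + 111/18 + 4.6 + 371/3.7
= 268 + 6.17 + 4.60 + 100.27
= 379.04 mOsm/kg ≈ 379.0 mOsm/kg
Osmolar gap = measured − calculated = 385 − 379.0 = 6.0 mOsm/kg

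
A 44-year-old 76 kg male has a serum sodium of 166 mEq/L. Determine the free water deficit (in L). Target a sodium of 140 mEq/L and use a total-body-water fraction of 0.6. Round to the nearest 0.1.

TBW = 0.6 · 76 = 45.6 L
Free water deficit = TBW · (Na/140 − 1)
= 45.6 · (166/140 − 1)
= 45.6 · 0.1857
= 8.47 L

8.5 L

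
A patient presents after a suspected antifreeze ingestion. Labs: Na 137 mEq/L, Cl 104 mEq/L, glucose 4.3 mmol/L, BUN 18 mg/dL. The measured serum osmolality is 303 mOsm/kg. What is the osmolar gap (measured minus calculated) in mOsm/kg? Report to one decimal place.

Calculated osmolality = 2·Na + glucose + BUN/2.8
= 2·137 + 4.3 + 18/2.8
= 274 + 4.30 + 6.43
= 284.73 mOsm/kg ≈ 284.7 mOsm/kg
Osmolar gap = measured − calculated = 303 − 284.7 = 18.3 mOsm/kg

18.3 mOsm/kg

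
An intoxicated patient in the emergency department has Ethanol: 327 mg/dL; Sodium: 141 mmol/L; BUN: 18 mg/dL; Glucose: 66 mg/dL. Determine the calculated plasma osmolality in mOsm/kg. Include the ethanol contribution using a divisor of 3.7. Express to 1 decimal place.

Calculated osmolality = 2·Na + glucose/18 + BUN/2.8 + ethanol/3.7
= 2·141 + 66/18 + 18/2.8 + 327/3.7
= 282 + 3.67 + 6.43 + 88.38
= 380.48 mOsm/kg

380.5 mOsm/kg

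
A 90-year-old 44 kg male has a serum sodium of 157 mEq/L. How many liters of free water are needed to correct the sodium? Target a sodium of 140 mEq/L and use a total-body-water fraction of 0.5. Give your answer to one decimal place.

TBW = 0.5 · 44 = 22 L
Free water deficit = TBW · (Na/140 − 1)
= 22 · (157/140 − 1)
= 22 · 0.1214
= 2.67 L

2.7 L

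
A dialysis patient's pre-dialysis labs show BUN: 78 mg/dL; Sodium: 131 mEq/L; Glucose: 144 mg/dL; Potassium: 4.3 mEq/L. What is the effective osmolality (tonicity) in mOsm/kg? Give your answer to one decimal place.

270.0 mOsm/kg

Effective osmolality excludes urea (freely permeant across cell membranes):
2·Na + glucose/18
= 2·131 + 144/18
= 262 + 8
= 270 mOsm/kg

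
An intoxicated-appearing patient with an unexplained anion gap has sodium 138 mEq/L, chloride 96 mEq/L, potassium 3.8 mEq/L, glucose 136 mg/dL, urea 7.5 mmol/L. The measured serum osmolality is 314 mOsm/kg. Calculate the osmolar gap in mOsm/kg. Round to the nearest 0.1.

Calculated osmolality = 2·Na + glucose/18 + urea
= 2·138 + 136/18 + 7.5
= 276 + 7.56 + 7.50
= 291.06 mOsm/kg ≈ 291.1 mOsm/kg
Osmolar gap = measured − calculated = 314 − 291.1 = 22.9 mOsm/kg

22.9 mOsm/kg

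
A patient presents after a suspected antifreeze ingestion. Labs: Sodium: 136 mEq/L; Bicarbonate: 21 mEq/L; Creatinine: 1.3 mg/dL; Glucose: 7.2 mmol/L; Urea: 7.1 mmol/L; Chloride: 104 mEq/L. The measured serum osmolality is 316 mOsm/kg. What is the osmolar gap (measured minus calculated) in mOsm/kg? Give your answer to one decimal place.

Calculated osmolality = 2·Na + glucose + urea
= 2·136 + 7.2 + 7.1
= 272 + 7.20 + 7.10
= 286.3 mOsm/kg ≈ 286.3 mOsm/kg
Osmolar gap = measured − calculated = 316 − 286.3 = 29.7 mOsm/kg

29.7 mOsm/kg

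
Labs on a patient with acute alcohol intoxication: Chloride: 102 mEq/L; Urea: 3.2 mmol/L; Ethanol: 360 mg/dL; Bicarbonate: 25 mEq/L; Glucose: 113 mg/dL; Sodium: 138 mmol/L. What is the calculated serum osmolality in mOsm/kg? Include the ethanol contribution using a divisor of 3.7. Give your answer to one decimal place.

Calculated osmolality = 2·Na + glucose/18 + urea + ethanol/3.7
= 2·138 + 113/18 + 3.2 + 360/3.7
= 276 + 6.28 + 3.20 + 97.30
= 382.78 mOsm/kg

382.8 mOsm/kg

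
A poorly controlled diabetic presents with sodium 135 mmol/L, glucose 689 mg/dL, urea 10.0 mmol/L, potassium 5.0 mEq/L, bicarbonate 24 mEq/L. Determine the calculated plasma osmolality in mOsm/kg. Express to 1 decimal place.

318.3 mOsm/kg

Calculated osmolality = 2·Na + glucose/18 + urea
= 2·135 + 689/18 + 10
= 270 + 38.28 + 10
= 318.28 mOsm/kg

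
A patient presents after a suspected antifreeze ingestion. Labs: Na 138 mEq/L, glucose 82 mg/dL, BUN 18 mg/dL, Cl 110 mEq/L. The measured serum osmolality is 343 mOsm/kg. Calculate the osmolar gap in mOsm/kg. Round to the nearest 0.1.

Calculated osmolality = 2·Na + glucose/18 + BUN/2.8
= 2·138 + 82/18 + 18/2.8
= 276 + 4.56 + 6.43
= 286.99 mOsm/kg ≈ 287.0 mOsm/kg
Osmolar gap = measured − calculated = 343 − 287.0 = 56.0 mOsm/kg

56.0 mOsm/kg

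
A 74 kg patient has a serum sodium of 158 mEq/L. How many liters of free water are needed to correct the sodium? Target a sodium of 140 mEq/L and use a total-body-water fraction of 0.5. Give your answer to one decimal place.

TBW = 0.5 · 74 = 37 L
Free water deficit = TBW · (Na/140 − 1)
= 37 · (158/140 − 1)
= 37 · 0.1286
= 4.76 L

4.8 L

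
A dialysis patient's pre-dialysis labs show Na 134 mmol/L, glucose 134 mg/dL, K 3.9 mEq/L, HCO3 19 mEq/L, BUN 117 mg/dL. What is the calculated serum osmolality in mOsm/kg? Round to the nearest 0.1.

317.2 mOsm/kg

Calculated osmolality = 2·Na + glucose/18 + BUN/2.8
= 2·134 + 134/18 + 117/2.8
= 268 + 7.44 + 41.79
= 317.23 mOsm/kg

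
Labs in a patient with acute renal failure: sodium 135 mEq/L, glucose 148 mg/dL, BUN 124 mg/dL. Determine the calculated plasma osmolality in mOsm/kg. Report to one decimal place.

322.5 mOsm/kg

Calculated osmolality = 2·Na + glucose/18 + BUN/2.8
= 2·135 + 148/18 + 124/2.8
= 270 + 8.22 + 44.29
= 322.51 mOsm/kg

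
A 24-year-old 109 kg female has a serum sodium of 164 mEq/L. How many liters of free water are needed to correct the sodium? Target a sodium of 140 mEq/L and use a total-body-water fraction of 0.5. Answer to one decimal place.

TBW = 0.5 · 109 = 54.5 L
Free water deficit = TBW · (Na/140 − 1)
= 54.5 · (164/140 − 1)
= 54.5 · 0.1714
= 9.34 L

9.3 L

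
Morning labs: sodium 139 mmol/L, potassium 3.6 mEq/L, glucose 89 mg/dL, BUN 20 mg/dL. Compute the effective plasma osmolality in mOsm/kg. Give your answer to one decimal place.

282.9 mOsm/kg

Effective osmolality excludes urea (freely permeant across cell membranes):
2·Na + glucose/18
= 2·139 + 89/18
= 278 + 4.94
= 282.94 mOsm/kg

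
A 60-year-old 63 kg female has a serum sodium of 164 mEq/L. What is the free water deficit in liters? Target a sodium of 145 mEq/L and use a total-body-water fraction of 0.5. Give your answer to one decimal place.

4.1 L

TBW = 0.5 · 63 = 31.5 L
Free water deficit = TBW · (Na/145 − 1)
= 31.5 · (164/145 − 1)
= 31.5 · 0.131
= 4.13 L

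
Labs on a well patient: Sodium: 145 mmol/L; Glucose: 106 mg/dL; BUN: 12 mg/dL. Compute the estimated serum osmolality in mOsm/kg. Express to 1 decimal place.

Calculated osmolality = 2·Na + glucose/18 + BUN/2.8
= 2·145 + 106/18 + 12/2.8
= 290 + 5.89 + 4.29
= 300.18 mOsm/kg

300.2 mOsm/kg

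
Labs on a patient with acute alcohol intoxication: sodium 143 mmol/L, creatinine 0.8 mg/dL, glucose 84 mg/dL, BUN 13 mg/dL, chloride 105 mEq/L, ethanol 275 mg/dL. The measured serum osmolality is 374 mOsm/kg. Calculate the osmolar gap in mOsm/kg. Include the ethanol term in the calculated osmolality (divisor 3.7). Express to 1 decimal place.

Calculated osmolality = 2·Na + glucose/18 + BUN/2.8 + ethanol/3.7
= 2·143 + 84/18 + 13/2.8 + 275/3.7
= 286 + 4.67 + 4.64 + 74.32
= 369.63 mOsm/kg ≈ 369.6 mOsm/kg
Osmolar gap = measured − calculated = 374 − 369.6 = 4.4 mOsm/kg

4.4 mOsm/kg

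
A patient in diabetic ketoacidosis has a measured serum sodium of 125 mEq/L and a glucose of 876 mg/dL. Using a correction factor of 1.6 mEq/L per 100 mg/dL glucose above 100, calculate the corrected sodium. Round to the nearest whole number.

Corrected Na = measured Na + 1.6 · (glucose − 100)/100
= 125 + 1.6 · (876 − 100)/100
= 125 + 12.4
= 137.4 mEq/L

137 mEq/L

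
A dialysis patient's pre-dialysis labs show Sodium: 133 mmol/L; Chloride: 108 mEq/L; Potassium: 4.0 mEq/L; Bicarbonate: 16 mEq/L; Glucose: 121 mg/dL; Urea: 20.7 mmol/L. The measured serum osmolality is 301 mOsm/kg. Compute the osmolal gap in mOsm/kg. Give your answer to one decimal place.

7.6 mOsm/kg

Calculated osmolality = 2·Na + glucose/18 + urea
= 2·133 + 121/18 + 20.7
= 266 + 6.72 + 20.70
= 293.42 mOsm/kg ≈ 293.4 mOsm/kg
Osmolar gap = measured − calculated = 301 − 293.4 = 7.6 mOsm/kg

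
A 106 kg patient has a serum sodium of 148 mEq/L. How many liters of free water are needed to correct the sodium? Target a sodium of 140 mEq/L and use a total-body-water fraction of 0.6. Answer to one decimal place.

3.6 L

TBW = 0.6 · 106 = 63.6 L
Free water deficit = TBW · (Na/140 − 1)
= 63.6 · (148/140 − 1)
= 63.6 · 0.0571
= 3.63 L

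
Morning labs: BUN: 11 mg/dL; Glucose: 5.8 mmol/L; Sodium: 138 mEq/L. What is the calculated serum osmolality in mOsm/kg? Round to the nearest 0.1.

285.7 mOsm/kg

Calculated osmolality = 2·Na + glucose + BUN/2.8
= 2·138 + 5.8 + 11/2.8
= 276 + 5.80 + 3.93
= 285.73 mOsm/kg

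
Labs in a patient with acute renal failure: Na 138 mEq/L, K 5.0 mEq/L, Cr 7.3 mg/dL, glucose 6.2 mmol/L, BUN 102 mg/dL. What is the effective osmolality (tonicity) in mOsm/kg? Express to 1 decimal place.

282.2 mOsm/kg

Effective osmolality excludes urea (freely permeant across cell membranes):
2·Na + glucose
= 2·138 + 6.2
= 276 + 6.2
= 282.2 mOsm/kg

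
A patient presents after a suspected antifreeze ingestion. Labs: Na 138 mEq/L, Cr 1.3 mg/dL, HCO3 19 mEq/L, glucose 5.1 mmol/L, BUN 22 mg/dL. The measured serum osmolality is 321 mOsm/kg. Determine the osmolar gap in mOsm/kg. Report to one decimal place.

32.0 mOsm/kg

Calculated osmolality = 2·Na + glucose + BUN/2.8
= 2·138 + 5.1 + 22/2.8
= 276 + 5.10 + 7.86
= 288.96 mOsm/kg ≈ 289.0 mOsm/kg
Osmolar gap = measured − calculated = 321 − 289.0 = 32.0 mOsm/kg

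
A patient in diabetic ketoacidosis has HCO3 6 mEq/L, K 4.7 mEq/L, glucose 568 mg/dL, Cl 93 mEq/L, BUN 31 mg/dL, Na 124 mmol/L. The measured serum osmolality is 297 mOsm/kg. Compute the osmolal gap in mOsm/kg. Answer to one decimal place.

6.4 mOsm/kg

Calculated osmolality = 2·Na + glucose/18 + BUN/2.8
= 2·124 + 568/18 + 31/2.8
= 248 + 31.56 + 11.07
= 290.63 mOsm/kg ≈ 290.6 mOsm/kg
Osmolar gap = measured − calculated = 297 − 290.6 = 6.4 mOsm/kg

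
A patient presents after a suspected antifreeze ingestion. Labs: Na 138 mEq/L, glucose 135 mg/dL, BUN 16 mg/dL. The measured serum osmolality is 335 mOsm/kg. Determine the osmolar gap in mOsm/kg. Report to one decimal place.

45.8 mOsm/kg

Calculated osmolality = 2·Na + glucose/18 + BUN/2.8
= 2·138 + 135/18 + 16/2.8
= 276 + 7.50 + 5.71
= 289.21 mOsm/kg ≈ 289.2 mOsm/kg
Osmolar gap = measured − calculated = 335 − 289.2 = 45.8 mOsm/kg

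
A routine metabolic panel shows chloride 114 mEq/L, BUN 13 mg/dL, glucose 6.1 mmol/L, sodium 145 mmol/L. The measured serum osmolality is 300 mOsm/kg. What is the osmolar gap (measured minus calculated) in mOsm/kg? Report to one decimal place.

-0.7 mOsm/kg

Calculated osmolality = 2·Na + glucose + BUN/2.8
= 2·145 + 6.1 + 13/2.8
= 290 + 6.10 + 4.64
= 300.74 mOsm/kg ≈ 300.7 mOsm/kg
Osmolar gap = measured − calculated = 300 − 300.7 = -0.7 mOsm/kg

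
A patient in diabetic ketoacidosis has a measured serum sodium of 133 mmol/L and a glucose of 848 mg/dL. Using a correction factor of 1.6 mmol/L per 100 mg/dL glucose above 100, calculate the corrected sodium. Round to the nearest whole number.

145 mmol/L

Corrected Na = measured Na + 1.6 · (glucose − 100)/100
= 133 + 1.6 · (848 − 100)/100
= 133 + 12
= 145 mmol/L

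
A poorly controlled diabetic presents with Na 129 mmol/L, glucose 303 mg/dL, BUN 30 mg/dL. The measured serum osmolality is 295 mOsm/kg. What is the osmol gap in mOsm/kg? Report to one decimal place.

9.5 mOsm/kg

Calculated osmolality = 2·Na + glucose/18 + BUN/2.8
= 2·129 + 303/18 + 30/2.8
= 258 + 16.83 + 10.71
= 285.54 mOsm/kg ≈ 285.5 mOsm/kg
Osmolar gap = measured − calculated = 295 − 285.5 = 9.5 mOsm/kg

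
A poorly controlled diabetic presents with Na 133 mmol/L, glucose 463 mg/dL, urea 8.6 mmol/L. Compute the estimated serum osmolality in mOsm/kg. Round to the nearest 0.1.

300.3 mOsm/kg

Calculated osmolality = 2·Na + glucose/18 + urea
= 2·133 + 463/18 + 8.6
= 266 + 25.72 + 8.60
= 300.32 mOsm/kg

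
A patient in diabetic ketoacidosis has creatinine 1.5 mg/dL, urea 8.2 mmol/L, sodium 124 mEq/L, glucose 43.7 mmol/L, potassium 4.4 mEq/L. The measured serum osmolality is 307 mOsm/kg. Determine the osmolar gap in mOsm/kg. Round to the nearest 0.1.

7.1 mOsm/kg

Calculated osmolality = 2·Na + glucose + urea
= 2·124 + 43.7 + 8.2
= 248 + 43.70 + 8.20
= 299.9 mOsm/kg ≈ 299.9 mOsm/kg
Osmolar gap = measured − calculated = 307 − 299.9 = 7.1 mOsm/kg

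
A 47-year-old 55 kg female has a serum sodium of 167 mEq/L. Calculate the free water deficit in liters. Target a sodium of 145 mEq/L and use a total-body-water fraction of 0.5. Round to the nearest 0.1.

TBW = 0.5 · 55 = 27.5 L
Free water deficit = TBW · (Na/145 − 1)
= 27.5 · (167/145 − 1)
= 27.5 · 0.1517
= 4.17 L

4.2 L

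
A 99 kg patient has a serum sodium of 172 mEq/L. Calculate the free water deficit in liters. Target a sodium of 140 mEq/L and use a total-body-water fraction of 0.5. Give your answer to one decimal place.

11.3 L

TBW = 0.5 · 99 = 49.5 L
Free water deficit = TBW · (Na/140 − 1)
= 49.5 · (172/140 − 1)
= 49.5 · 0.2286
= 11.32 L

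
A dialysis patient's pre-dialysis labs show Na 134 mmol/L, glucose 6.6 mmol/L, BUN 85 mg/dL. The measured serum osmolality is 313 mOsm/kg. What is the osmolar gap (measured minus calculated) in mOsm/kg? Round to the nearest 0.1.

8.0 mOsm/kg

Calculated osmolality = 2·Na + glucose + BUN/2.8
= 2·134 + 6.6 + 85/2.8
= 268 + 6.60 + 30.36
= 304.96 mOsm/kg ≈ 305.0 mOsm/kg
Osmolar gap = measured − calculated = 313 − 305.0 = 8.0 mOsm/kg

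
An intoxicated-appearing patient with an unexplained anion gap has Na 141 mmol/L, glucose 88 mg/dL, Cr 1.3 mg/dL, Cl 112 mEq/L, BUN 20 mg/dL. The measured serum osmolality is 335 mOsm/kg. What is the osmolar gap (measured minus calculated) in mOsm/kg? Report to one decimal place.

41.0 mOsm/kg

Calculated osmolality = 2·Na + glucose/18 + BUN/2.8
= 2·141 + 88/18 + 20/2.8
= 282 + 4.89 + 7.14
= 294.03 mOsm/kg ≈ 294.0 mOsm/kg
Osmolar gap = measured − calculated = 335 − 294.0 = 41.0 mOsm/kg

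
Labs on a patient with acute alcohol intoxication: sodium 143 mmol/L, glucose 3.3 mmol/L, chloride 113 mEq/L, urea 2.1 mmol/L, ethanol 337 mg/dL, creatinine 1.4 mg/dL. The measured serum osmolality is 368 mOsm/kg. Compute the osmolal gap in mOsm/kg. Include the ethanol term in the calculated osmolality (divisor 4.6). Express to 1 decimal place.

3.3 mOsm/kg

Calculated osmolality = 2·Na + glucose + urea + ethanol/4.6
= 2·143 + 3.3 + 2.1 + 337/4.6
= 286 + 3.30 + 2.10 + 73.26
= 364.66 mOsm/kg ≈ 364.7 mOsm/kg
Osmolar gap = measured − calculated = 368 − 364.7 = 3.3 mOsm/kg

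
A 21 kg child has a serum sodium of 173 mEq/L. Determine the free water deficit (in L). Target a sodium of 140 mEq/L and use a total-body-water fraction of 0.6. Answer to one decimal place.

TBW = 0.6 · 21 = 12.6 L
Free water deficit = TBW · (Na/140 − 1)
= 12.6 · (173/140 − 1)
= 12.6 · 0.2357
= 2.97 L

3.0 L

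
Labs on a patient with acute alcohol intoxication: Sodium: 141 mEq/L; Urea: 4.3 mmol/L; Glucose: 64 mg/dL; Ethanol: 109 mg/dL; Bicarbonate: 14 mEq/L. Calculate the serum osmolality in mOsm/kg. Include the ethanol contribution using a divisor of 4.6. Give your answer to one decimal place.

Calculated osmolality = 2·Na + glucose/18 + urea + ethanol/4.6
= 2·141 + 64/18 + 4.3 + 109/4.6
= 282 + 3.56 + 4.30 + 23.70
= 313.56 mOsm/kg

313.6 mOsm/kg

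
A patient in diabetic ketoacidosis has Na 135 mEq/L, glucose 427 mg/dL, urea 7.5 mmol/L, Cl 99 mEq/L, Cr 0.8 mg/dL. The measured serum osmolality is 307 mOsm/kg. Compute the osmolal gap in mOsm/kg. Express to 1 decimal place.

Calculated osmolality = 2·Na + glucose/18 + urea
= 2·135 + 427/18 + 7.5
= 270 + 23.72 + 7.50
= 301.22 mOsm/kg ≈ 301.2 mOsm/kg
Osmolar gap = measured − calculated = 307 − 301.2 = 5.8 mOsm/kg

5.8 mOsm/kg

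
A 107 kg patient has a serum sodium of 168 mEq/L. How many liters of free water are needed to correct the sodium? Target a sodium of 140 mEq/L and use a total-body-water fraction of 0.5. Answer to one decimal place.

10.7 L

TBW = 0.5 · 107 = 53.5 L
Free water deficit = TBW · (Na/140 − 1)
= 53.5 · (168/140 − 1)
= 53.5 · 0.2
= 10.7 L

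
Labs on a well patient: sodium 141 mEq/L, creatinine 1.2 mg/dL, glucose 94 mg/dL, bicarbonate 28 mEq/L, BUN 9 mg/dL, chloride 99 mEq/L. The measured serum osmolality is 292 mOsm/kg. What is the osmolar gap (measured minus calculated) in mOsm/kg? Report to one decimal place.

1.6 mOsm/kg

Calculated osmolality = 2·Na + glucose/18 + BUN/2.8
= 2·141 + 94/18 + 9/2.8
= 282 + 5.22 + 3.21
= 290.43 mOsm/kg ≈ 290.4 mOsm/kg
Osmolar gap = measured − calculated = 292 − 290.4 = 1.6 mOsm/kg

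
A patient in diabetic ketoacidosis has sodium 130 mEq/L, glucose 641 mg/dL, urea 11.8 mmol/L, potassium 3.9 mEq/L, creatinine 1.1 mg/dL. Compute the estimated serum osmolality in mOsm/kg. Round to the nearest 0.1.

307.4 mOsm/kg

Calculated osmolality = 2·Na + glucose/18 + urea
= 2·130 + 641/18 + 11.8
= 260 + 35.61 + 11.80
= 307.41 mOsm/kg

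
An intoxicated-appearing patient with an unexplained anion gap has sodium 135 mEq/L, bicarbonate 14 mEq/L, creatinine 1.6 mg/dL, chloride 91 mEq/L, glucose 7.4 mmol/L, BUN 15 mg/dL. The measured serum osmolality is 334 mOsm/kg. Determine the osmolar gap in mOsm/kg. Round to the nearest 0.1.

Calculated osmolality = 2·Na + glucose + BUN/2.8
= 2·135 + 7.4 + 15/2.8
= 270 + 7.40 + 5.36
= 282.76 mOsm/kg ≈ 282.8 mOsm/kg
Osmolar gap = measured − calculated = 334 − 282.8 = 51.2 mOsm/kg

51.2 mOsm/kg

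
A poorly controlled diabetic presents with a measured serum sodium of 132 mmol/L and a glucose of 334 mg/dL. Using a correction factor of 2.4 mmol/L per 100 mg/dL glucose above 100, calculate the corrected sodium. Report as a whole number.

Corrected Na = measured Na + 2.4 · (glucose − 100)/100
= 132 + 2.4 · (334 − 100)/100
= 132 + 5.6
= 137.6 mmol/L

138 mmol/L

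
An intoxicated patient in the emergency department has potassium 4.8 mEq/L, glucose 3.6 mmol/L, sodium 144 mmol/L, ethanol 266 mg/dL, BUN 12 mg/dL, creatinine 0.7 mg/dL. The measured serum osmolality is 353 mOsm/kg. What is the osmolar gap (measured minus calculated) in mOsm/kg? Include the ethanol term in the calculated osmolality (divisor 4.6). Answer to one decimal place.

-0.7 mOsm/kg

Calculated osmolality = 2·Na + glucose + BUN/2.8 + ethanol/4.6
= 2·144 + 3.6 + 12/2.8 + 266/4.6
= 288 + 3.60 + 4.29 + 57.83
= 353.72 mOsm/kg ≈ 353.7 mOsm/kg
Osmolar gap = measured − calculated = 353 − 353.7 = -0.7 mOsm/kg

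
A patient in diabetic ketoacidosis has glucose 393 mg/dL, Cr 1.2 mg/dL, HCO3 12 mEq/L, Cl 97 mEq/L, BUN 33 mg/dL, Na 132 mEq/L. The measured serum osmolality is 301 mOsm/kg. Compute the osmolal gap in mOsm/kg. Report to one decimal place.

3.4 mOsm/kg

Calculated osmolality = 2·Na + glucose/18 + BUN/2.8
= 2·132 + 393/18 + 33/2.8
= 264 + 21.83 + 11.79
= 297.62 mOsm/kg ≈ 297.6 mOsm/kg
Osmolar gap = measured − calculated = 301 − 297.6 = 3.4 mOsm/kg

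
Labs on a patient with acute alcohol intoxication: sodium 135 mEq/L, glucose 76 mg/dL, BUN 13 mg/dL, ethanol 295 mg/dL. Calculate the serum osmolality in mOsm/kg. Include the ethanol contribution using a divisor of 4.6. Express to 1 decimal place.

Calculated osmolality = 2·Na + glucose/18 + BUN/2.8 + ethanol/4.6
= 2·135 + 76/18 + 13/2.8 + 295/4.6
= 270 + 4.22 + 4.64 + 64.13
= 342.99 mOsm/kg

343.0 mOsm/kg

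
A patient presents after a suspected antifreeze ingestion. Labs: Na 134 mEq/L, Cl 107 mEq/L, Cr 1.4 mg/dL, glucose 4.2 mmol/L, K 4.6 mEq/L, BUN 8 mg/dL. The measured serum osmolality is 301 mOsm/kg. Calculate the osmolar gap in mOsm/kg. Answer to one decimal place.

25.9 mOsm/kg

Calculated osmolality = 2·Na + glucose + BUN/2.8
= 2·134 + 4.2 + 8/2.8
= 268 + 4.20 + 2.86
= 275.06 mOsm/kg ≈ 275.1 mOsm/kg
Osmolar gap = measured − calculated = 301 − 275.1 = 25.9 mOsm/kg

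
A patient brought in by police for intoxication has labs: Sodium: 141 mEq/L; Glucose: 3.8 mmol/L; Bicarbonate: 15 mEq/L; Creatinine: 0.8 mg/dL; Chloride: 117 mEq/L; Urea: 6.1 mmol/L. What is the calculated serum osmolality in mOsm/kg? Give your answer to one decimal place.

Calculated osmolality = 2·Na + glucose + urea
= 2·141 + 3.8 + 6.1
= 282 + 3.80 + 6.10
= 291.9 mOsm/kg

291.9 mOsm/kg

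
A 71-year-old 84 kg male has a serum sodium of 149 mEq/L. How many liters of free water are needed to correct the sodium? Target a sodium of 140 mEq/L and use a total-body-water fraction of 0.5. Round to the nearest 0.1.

2.7 L

TBW = 0.5 · 84 = 42 L
Free water deficit = TBW · (Na/140 − 1)
= 42 · (149/140 − 1)
= 42 · 0.0643
= 2.7 L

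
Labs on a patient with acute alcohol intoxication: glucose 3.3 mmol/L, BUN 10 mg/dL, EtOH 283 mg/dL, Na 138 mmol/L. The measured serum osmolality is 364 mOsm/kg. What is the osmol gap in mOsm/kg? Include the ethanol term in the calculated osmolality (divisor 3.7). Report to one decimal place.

Calculated osmolality = 2·Na + glucose + BUN/2.8 + ethanol/3.7
= 2·138 + 3.3 + 10/2.8 + 283/3.7
= 276 + 3.30 + 3.57 + 76.49
= 359.36 mOsm/kg ≈ 359.4 mOsm/kg
Osmolar gap = measured − calculated = 364 − 359.4 = 4.6 mOsm/kg

4.6 mOsm/kg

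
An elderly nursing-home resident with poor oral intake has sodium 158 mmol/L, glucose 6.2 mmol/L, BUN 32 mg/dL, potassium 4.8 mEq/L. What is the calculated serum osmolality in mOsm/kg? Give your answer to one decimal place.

333.6 mOsm/kg

Calculated osmolality = 2·Na + glucose + BUN/2.8
= 2·158 + 6.2 + 32/2.8
= 316 + 6.20 + 11.43
= 333.63 mOsm/kg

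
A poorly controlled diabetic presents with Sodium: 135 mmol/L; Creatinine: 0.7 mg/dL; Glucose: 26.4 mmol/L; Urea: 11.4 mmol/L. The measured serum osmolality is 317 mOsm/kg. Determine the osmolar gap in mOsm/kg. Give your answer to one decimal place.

9.2 mOsm/kg

Calculated osmolality = 2·Na + glucose + urea
= 2·135 + 26.4 + 11.4
= 270 + 26.40 + 11.40
= 307.8 mOsm/kg ≈ 307.8 mOsm/kg
Osmolar gap = measured − calculated = 317 − 307.8 = 9.2 mOsm/kg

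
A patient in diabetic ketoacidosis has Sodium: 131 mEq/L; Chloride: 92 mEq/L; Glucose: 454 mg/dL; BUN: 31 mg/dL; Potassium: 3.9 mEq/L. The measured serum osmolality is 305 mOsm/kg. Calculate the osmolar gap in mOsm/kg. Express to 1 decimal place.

6.7 mOsm/kg

Calculated osmolality = 2·Na + glucose/18 + BUN/2.8
= 2·131 + 454/18 + 31/2.8
= 262 + 25.22 + 11.07
= 298.29 mOsm/kg ≈ 298.3 mOsm/kg
Osmolar gap = measured − calculated = 305 − 298.3 = 6.7 mOsm/kg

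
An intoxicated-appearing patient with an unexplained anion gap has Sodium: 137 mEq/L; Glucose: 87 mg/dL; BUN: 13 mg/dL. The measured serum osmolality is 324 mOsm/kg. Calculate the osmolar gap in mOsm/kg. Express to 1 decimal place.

Calculated osmolality = 2·Na + glucose/18 + BUN/2.8
= 2·137 + 87/18 + 13/2.8
= 274 + 4.83 + 4.64
= 283.47 mOsm/kg ≈ 283.5 mOsm/kg
Osmolar gap = measured − calculated = 324 − 283.5 = 40.5 mOsm/kg

40.5 mOsm/kg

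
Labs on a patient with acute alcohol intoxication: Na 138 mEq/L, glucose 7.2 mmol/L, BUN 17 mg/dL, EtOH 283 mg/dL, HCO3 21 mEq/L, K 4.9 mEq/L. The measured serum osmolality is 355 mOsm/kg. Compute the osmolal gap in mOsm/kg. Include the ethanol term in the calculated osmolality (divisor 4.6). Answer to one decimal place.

4.2 mOsm/kg

Calculated osmolality = 2·Na + glucose + BUN/2.8 + ethanol/4.6
= 2·138 + 7.2 + 17/2.8 + 283/4.6
= 276 + 7.20 + 6.07 + 61.52
= 350.79 mOsm/kg ≈ 350.8 mOsm/kg
Osmolar gap = measured − calculated = 355 − 350.8 = 4.2 mOsm/kg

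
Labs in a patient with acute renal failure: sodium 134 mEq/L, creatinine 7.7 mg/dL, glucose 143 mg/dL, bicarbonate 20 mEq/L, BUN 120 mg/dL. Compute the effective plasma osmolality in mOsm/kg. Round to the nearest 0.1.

Effective osmolality excludes urea (freely permeant across cell membranes):
2·Na + glucose/18
= 2·134 + 143/18
= 268 + 7.94
= 275.94 mOsm/kg

275.9 mOsm/kg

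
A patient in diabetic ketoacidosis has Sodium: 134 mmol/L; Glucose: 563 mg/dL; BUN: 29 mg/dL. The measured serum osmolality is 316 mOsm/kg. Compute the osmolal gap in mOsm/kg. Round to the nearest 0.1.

6.4 mOsm/kg

Calculated osmolality = 2·Na + glucose/18 + BUN/2.8
= 2·134 + 563/18 + 29/2.8
= 268 + 31.28 + 10.36
= 309.64 mOsm/kg ≈ 309.6 mOsm/kg
Osmolar gap = measured − calculated = 316 − 309.6 = 6.4 mOsm/kg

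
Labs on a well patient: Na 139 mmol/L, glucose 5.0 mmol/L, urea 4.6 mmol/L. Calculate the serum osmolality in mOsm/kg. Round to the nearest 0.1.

Calculated osmolality = 2·Na + glucose + urea
= 2·139 + 5 + 4.6
= 278 + 5 + 4.60
= 287.6 mOsm/kg

287.6 mOsm/kg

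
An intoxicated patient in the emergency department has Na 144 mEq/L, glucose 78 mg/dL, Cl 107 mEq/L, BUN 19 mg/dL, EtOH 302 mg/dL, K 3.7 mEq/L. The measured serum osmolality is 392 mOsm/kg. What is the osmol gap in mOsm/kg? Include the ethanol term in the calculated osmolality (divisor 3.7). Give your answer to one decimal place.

11.3 mOsm/kg

Calculated osmolality = 2·Na + glucose/18 + BUN/2.8 + ethanol/3.7
= 2·144 + 78/18 + 19/2.8 + 302/3.7
= 288 + 4.33 + 6.79 + 81.62
= 380.74 mOsm/kg ≈ 380.7 mOsm/kg
Osmolar gap = measured − calculated = 392 − 380.7 = 11.3 mOsm/kg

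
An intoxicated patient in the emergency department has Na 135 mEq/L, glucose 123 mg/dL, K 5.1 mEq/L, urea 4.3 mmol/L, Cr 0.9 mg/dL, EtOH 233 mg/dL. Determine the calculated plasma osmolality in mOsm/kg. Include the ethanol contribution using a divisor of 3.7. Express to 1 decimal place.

344.1 mOsm/kg

Calculated osmolality = 2·Na + glucose/18 + urea + ethanol/3.7
= 2·135 + 123/18 + 4.3 + 233/3.7
= 270 + 6.83 + 4.30 + 62.97
= 344.1 mOsm/kg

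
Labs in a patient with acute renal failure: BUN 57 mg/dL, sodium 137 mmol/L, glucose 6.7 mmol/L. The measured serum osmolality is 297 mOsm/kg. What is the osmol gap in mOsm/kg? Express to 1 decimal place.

-4.1 mOsm/kg

Calculated osmolality = 2·Na + glucose + BUN/2.8
= 2·137 + 6.7 + 57/2.8
= 274 + 6.70 + 20.36
= 301.06 mOsm/kg ≈ 301.1 mOsm/kg
Osmolar gap = measured − calculated = 297 − 301.1 = -4.1 mOsm/kg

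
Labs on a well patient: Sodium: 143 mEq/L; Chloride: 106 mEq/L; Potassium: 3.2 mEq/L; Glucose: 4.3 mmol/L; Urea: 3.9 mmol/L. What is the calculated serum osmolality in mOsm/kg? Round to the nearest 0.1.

Calculated osmolality = 2·Na + glucose + urea
= 2·143 + 4.3 + 3.9
= 286 + 4.30 + 3.90
= 294.2 mOsm/kg

294.2 mOsm/kg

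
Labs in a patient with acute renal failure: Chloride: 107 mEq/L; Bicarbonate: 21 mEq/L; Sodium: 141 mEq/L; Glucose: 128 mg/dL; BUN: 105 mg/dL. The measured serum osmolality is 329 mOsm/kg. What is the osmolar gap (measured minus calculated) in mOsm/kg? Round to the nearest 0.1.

2.4 mOsm/kg

Calculated osmolality = 2·Na + glucose/18 + BUN/2.8
= 2·141 + 128/18 + 105/2.8
= 282 + 7.11 + 37.50
= 326.61 mOsm/kg ≈ 326.6 mOsm/kg
Osmolar gap = measured − calculated = 329 − 326.6 = 2.4 mOsm/kg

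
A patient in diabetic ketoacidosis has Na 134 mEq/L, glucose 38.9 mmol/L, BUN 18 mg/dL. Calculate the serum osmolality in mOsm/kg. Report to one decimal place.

313.3 mOsm/kg

Calculated osmolality = 2·Na + glucose + BUN/2.8
= 2·134 + 38.9 + 18/2.8
= 268 + 38.90 + 6.43
= 313.33 mOsm/kg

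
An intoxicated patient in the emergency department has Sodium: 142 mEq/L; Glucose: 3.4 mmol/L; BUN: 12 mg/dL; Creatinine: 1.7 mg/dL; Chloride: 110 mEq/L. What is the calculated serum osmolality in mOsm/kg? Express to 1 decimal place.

Calculated osmolality = 2·Na + glucose + BUN/2.8
= 2·142 + 3.4 + 12/2.8
= 284 + 3.40 + 4.29
= 291.69 mOsm/kg

291.7 mOsm/kg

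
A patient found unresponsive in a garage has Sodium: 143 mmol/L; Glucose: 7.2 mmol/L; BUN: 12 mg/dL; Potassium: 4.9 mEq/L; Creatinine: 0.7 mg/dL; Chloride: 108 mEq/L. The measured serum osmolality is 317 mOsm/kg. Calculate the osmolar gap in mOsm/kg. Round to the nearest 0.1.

Calculated osmolality = 2·Na + glucose + BUN/2.8
= 2·143 + 7.2 + 12/2.8
= 286 + 7.20 + 4.29
= 297.49 mOsm/kg ≈ 297.5 mOsm/kg
Osmolar gap = measured − calculated = 317 − 297.5 = 19.5 mOsm/kg

19.5 mOsm/kg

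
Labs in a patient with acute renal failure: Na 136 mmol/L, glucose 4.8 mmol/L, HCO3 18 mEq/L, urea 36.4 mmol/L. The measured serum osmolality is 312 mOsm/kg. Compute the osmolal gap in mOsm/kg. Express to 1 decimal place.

-1.2 mOsm/kg

Calculated osmolality = 2·Na + glucose + urea
= 2·136 + 4.8 + 36.4
= 272 + 4.80 + 36.40
= 313.2 mOsm/kg ≈ 313.2 mOsm/kg
Osmolar gap = measured − calculated = 312 − 313.2 = -1.2 mOsm/kg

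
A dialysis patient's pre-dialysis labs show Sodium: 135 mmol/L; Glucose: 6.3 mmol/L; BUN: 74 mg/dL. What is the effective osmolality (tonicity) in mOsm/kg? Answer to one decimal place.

Effective osmolality excludes urea (freely permeant across cell membranes):
2·Na + glucose
= 2·135 + 6.3
= 270 + 6.3
= 276.3 mOsm/kg

276.3 mOsm/kg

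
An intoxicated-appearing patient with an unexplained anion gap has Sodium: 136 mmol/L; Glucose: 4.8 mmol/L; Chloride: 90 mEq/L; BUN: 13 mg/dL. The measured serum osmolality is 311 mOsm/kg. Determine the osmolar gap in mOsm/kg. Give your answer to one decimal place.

Calculated osmolality = 2·Na + glucose + BUN/2.8
= 2·136 + 4.8 + 13/2.8
= 272 + 4.80 + 4.64
= 281.44 mOsm/kg ≈ 281.4 mOsm/kg
Osmolar gap = measured − calculated = 311 − 281.4 = 29.6 mOsm/kg

29.6 mOsm/kg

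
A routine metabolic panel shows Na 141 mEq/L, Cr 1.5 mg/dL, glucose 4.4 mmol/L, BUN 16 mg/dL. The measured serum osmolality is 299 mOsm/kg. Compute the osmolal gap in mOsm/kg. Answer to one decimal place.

6.9 mOsm/kg

Calculated osmolality = 2·Na + glucose + BUN/2.8
= 2·141 + 4.4 + 16/2.8
= 282 + 4.40 + 5.71
= 292.11 mOsm/kg ≈ 292.1 mOsm/kg
Osmolar gap = measured − calculated = 299 − 292.1 = 6.9 mOsm/kg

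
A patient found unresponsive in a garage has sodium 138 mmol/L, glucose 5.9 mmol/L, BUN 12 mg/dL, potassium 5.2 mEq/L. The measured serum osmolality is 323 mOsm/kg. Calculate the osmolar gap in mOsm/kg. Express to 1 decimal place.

36.8 mOsm/kg

Calculated osmolality = 2·Na + glucose + BUN/2.8
= 2·138 + 5.9 + 12/2.8
= 276 + 5.90 + 4.29
= 286.19 mOsm/kg ≈ 286.2 mOsm/kg
Osmolar gap = measured − calculated = 323 − 286.2 = 36.8 mOsm/kg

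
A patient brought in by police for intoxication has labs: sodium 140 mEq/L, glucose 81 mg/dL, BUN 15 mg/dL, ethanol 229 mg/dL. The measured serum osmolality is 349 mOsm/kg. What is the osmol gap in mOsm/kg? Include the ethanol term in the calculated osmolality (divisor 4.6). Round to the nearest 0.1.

Calculated osmolality = 2·Na + glucose/18 + BUN/2.8 + ethanol/4.6
= 2·140 + 81/18 + 15/2.8 + 229/4.6
= 280 + 4.50 + 5.36 + 49.78
= 339.64 mOsm/kg ≈ 339.6 mOsm/kg
Osmolar gap = measured − calculated = 349 − 339.6 = 9.4 mOsm/kg

9.4 mOsm/kg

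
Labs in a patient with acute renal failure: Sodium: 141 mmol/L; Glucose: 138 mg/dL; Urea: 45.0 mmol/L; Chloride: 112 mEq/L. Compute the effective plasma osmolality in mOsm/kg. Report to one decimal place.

Effective osmolality excludes urea (freely permeant across cell membranes):
2·Na + glucose/18
= 2·141 + 138/18
= 282 + 7.67
= 289.67 mOsm/kg

289.7 mOsm/kg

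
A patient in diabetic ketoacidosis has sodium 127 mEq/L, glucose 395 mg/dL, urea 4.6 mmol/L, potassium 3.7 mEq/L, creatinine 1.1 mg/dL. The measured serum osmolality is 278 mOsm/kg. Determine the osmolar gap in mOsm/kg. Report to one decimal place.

Calculated osmolality = 2·Na + glucose/18 + urea
= 2·127 + 395/18 + 4.6
= 254 + 21.94 + 4.60
= 280.54 mOsm/kg ≈ 280.5 mOsm/kg
Osmolar gap = measured − calculated = 278 − 280.5 = -2.5 mOsm/kg

-2.5 mOsm/kg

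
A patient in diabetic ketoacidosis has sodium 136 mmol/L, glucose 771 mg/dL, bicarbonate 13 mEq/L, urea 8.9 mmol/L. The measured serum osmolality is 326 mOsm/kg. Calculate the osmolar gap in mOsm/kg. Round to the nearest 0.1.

Calculated osmolality = 2·Na + glucose/18 + urea
= 2·136 + 771/18 + 8.9
= 272 + 42.83 + 8.90
= 323.73 mOsm/kg ≈ 323.7 mOsm/kg
Osmolar gap = measured − calculated = 326 − 323.7 = 2.3 mOsm/kg

2.3 mOsm/kg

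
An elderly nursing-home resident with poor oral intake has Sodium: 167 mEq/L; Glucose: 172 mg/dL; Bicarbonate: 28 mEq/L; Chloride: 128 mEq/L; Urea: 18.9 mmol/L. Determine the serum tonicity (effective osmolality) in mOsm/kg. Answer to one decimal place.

343.6 mOsm/kg

Effective osmolality excludes urea (freely permeant across cell membranes):
2·Na + glucose/18
= 2·167 + 172/18
= 334 + 9.56
= 343.56 mOsm/kg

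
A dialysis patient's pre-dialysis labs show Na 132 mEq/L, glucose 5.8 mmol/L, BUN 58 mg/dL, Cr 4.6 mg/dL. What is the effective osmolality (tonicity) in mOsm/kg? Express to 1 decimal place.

Effective osmolality excludes urea (freely permeant across cell membranes):
2·Na + glucose
= 2·132 + 5.8
= 264 + 5.8
= 269.8 mOsm/kg

269.8 mOsm/kg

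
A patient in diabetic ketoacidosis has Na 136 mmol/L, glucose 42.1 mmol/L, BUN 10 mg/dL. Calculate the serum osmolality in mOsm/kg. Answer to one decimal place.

317.7 mOsm/kg

Calculated osmolality = 2·Na + glucose + BUN/2.8
= 2·136 + 42.1 + 10/2.8
= 272 + 42.10 + 3.57
= 317.67 mOsm/kg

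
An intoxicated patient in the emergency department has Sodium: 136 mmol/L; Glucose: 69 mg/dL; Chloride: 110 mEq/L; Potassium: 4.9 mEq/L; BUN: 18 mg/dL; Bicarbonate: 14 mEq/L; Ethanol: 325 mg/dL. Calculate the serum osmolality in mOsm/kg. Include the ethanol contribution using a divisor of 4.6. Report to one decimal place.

Calculated osmolality = 2·Na + glucose/18 + BUN/2.8 + ethanol/4.6
= 2·136 + 69/18 + 18/2.8 + 325/4.6
= 272 + 3.83 + 6.43 + 70.65
= 352.91 mOsm/kg

352.9 mOsm/kg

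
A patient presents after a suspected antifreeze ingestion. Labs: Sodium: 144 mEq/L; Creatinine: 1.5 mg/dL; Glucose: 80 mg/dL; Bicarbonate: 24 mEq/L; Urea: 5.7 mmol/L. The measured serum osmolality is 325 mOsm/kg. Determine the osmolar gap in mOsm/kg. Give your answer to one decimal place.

Calculated osmolality = 2·Na + glucose/18 + urea
= 2·144 + 80/18 + 5.7
= 288 + 4.44 + 5.70
= 298.14 mOsm/kg ≈ 298.1 mOsm/kg
Osmolar gap = measured − calculated = 325 − 298.1 = 26.9 mOsm/kg

26.9 mOsm/kg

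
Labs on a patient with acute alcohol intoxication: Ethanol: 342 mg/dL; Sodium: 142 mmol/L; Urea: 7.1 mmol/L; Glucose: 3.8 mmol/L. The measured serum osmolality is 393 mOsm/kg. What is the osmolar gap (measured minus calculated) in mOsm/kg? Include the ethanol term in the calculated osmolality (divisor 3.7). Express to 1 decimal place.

Calculated osmolality = 2·Na + glucose + urea + ethanol/3.7
= 2·142 + 3.8 + 7.1 + 342/3.7
= 284 + 3.80 + 7.10 + 92.43
= 387.33 mOsm/kg ≈ 387.3 mOsm/kg
Osmolar gap = measured − calculated = 393 − 387.3 = 5.7 mOsm/kg

5.7 mOsm/kg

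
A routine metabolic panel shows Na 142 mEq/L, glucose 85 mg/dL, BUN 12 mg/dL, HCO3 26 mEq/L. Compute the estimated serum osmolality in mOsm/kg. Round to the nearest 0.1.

Calculated osmolality = 2·Na + glucose/18 + BUN/2.8
= 2·142 + 85/18 + 12/2.8
= 284 + 4.72 + 4.29
= 293.01 mOsm/kg

293.0 mOsm/kg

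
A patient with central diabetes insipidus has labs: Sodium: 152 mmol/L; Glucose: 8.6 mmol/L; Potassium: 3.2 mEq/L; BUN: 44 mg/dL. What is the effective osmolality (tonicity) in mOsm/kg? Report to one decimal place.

312.6 mOsm/kg

Effective osmolality excludes urea (freely permeant across cell membranes):
2·Na + glucose
= 2·152 + 8.6
= 304 + 8.6
= 312.6 mOsm/kg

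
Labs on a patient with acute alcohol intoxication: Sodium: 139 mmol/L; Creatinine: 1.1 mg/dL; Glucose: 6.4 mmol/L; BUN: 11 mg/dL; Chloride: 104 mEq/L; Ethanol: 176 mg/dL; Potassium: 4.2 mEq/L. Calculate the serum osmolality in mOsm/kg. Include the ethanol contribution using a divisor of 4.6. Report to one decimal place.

326.6 mOsm/kg

Calculated osmolality = 2·Na + glucose + BUN/2.8 + ethanol/4.6
= 2·139 + 6.4 + 11/2.8 + 176/4.6
= 278 + 6.40 + 3.93 + 38.26
= 326.59 mOsm/kg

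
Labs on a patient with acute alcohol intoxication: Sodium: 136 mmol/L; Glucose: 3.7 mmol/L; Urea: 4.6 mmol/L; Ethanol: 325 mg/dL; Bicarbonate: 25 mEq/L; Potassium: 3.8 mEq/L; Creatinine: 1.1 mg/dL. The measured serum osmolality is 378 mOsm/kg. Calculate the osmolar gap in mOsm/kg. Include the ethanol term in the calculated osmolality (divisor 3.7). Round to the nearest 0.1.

9.9 mOsm/kg

Calculated osmolality = 2·Na + glucose + urea + ethanol/3.7
= 2·136 + 3.7 + 4.6 + 325/3.7
= 272 + 3.70 + 4.60 + 87.84
= 368.14 mOsm/kg ≈ 368.1 mOsm/kg
Osmolar gap = measured − calculated = 378 − 368.1 = 9.9 mOsm/kg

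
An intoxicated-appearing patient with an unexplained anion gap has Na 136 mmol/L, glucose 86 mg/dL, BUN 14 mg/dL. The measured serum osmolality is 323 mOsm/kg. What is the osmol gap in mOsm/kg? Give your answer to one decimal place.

41.2 mOsm/kg

Calculated osmolality = 2·Na + glucose/18 + BUN/2.8
= 2·136 + 86/18 + 14/2.8
= 272 + 4.78 + 5
= 281.78 mOsm/kg ≈ 281.8 mOsm/kg
Osmolar gap = measured − calculated = 323 − 281.8 = 41.2 mOsm/kg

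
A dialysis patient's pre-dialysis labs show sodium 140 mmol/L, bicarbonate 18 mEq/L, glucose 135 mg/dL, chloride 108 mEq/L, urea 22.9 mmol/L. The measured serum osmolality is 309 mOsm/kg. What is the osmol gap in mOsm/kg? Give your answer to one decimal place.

-1.4 mOsm/kg

Calculated osmolality = 2·Na + glucose/18 + urea
= 2·140 + 135/18 + 22.9
= 280 + 7.50 + 22.90
= 310.4 mOsm/kg ≈ 310.4 mOsm/kg
Osmolar gap = measured − calculated = 309 − 310.4 = -1.4 mOsm/kg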